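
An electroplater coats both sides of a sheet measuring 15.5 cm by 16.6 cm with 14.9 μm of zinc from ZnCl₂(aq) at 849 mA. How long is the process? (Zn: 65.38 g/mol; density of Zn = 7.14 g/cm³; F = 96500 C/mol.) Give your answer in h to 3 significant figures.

Plated area = 2 × 15.5 × 16.6 = 514.6 cm²
Volume = 514.6 × 14.9×10⁻⁴ cm = 0.7668 cm³
m(Zn) = 0.7668 × 7.14 = 5.475 g
n(Zn) = 5.475 / 65.38 = 0.08374 mol; n(e⁻) = 2 × 0.08374 = 0.1675 mol
Q = 0.1675 × 96500 = 16160 C
t = 16160 / 0.849 = 19030 s = 5.29 h

5.29 h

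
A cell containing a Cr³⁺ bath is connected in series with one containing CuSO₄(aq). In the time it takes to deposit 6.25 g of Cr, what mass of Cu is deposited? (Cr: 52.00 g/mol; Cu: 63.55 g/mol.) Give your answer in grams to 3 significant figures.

n(Cr) = 6.25 / 52.00 = 0.1202 mol
Cr³⁺ + 3e⁻ → Cr, so n(e⁻) = 3 × 0.1202 = 0.3606 mol
The cells are in series, so the same charge (and hence the same n(e⁻) = 0.3606 mol) passes through both.
Cu²⁺ + 2e⁻ → Cu, so n(Cu) = 0.3606 / 2 = 0.1803 mol
m(Cu) = 0.1803 × 63.55 = 11.5 g

11.5 g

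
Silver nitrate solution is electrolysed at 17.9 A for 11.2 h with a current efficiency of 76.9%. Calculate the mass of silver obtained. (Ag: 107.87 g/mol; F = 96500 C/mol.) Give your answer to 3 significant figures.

620 g

Q = 17.9 × 40320 = 7.217×10^5 C
n(e⁻) = 7.217×10^5 / 96500 = 7.479 mol
Ag⁺ + e⁻ → Ag, so theoretical m(Ag) = 7.479 × 107.87 = 806.8 g
Actual mass = 76.9% × 806.8 = 620 g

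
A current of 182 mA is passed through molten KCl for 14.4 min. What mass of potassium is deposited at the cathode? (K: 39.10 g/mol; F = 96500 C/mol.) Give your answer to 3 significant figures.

0.0637 g

Q = It = 0.182 × 864 = 157.2 C
n(e⁻) = Q/F = 157.2/96500 = 0.001629 mol
K⁺ + e⁻ → K, so n(K) = 0.001629 mol
m = 0.001629 × 39.10 = 0.0637 g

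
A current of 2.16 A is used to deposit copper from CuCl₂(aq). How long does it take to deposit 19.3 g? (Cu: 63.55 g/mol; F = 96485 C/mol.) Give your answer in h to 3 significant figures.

7.54 h

n(Cu) = 19.3 / 63.55 = 0.3037 mol
Cu²⁺ + 2e⁻ → Cu, so n(e⁻) = 2 × 0.3037 = 0.6074 mol
Q = 0.6074 × 96485 = 58600 C
t = Q / I = 58600 / 2.16 = 27130 s = 7.54 h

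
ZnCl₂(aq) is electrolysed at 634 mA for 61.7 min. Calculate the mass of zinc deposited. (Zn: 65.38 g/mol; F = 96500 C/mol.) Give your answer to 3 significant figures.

Q = 0.634 A × 3702 s = 2347 C
Moles of electrons = 2347 / 96500 = 0.02432 mol
Zn²⁺ + 2e⁻ → Zn, so n(Zn) = 0.02432 / 2 = 0.01216 mol
m = 0.01216 × 65.38 = 0.795 g

0.795 g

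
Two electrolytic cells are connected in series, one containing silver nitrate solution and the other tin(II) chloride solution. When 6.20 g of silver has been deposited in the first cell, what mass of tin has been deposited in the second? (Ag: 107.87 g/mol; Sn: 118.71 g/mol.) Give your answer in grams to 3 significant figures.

3.41 g

n(Ag) = 6.20 / 107.87 = 0.05748 mol
Ag⁺ + e⁻ → Ag, so n(e⁻) = 0.05748 mol
In series, the same 0.05748 mol of electrons flows through the second cell.
Sn²⁺ + 2e⁻ → Sn, so n(Sn) = 0.05748 / 2 = 0.02874 mol
m(Sn) = 0.02874 × 118.71 = 3.41 g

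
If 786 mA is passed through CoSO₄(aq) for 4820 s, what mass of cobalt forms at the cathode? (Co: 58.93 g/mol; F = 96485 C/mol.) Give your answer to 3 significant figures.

1.16 g

Q = It = 0.786 × 4820 = 3789 C
n(e⁻) = Q/F = 3789/96485 = 0.03927 mol
Co²⁺ + 2e⁻ → Co, so n(Co) = 0.03927 / 2 = 0.01964 mol
m = 0.01964 × 58.93 = 1.16 g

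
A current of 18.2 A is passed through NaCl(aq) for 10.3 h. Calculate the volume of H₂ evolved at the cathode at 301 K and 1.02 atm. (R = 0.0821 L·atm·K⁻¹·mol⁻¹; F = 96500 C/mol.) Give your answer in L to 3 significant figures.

Q = It = 18.2 × 37080 = 6.749×10^5 C
n(e⁻) = Q/F = 6.749×10^5/96500 = 6.994 mol
2H⁺ + 2e⁻ → H₂, so n(H₂) = 6.994 / 2 = 3.497 mol
V = nRT/P = 3.497 × 0.0821 × 301 / 1.02 = 84.72 L

84.7 L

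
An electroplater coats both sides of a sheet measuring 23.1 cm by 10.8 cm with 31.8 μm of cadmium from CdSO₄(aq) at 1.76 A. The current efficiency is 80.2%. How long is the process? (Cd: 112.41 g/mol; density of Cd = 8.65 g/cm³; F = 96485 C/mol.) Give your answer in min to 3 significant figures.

Plated area = 2 × 23.1 × 10.8 = 499.0 cm²
Volume = 499.0 × 31.8×10⁻⁴ cm = 1.587 cm³
m(Cd) = 1.587 × 8.65 = 13.73 g
n(Cd) = 13.73 / 112.41 = 0.1221 mol; n(e⁻) = 2 × 0.1221 = 0.2442 mol
Q = 0.2442 × 96485 / 0.802 = 29380 C
t = 29380 / 1.76 = 16690 s = 278 min

278 min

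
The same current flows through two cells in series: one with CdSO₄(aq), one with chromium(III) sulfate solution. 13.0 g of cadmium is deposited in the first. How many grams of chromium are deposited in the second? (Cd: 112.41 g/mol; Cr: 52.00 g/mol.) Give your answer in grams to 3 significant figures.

4.01 g

n(Cd) = 13.0 / 112.41 = 0.1156 mol
Cd²⁺ + 2e⁻ → Cd, so n(e⁻) = 2 × 0.1156 = 0.2312 mol
Since the cells are in series, n(e⁻) in the Cr cell is also 0.2312 mol.
Cr³⁺ + 3e⁻ → Cr, so n(Cr) = 0.2312 / 3 = 0.07707 mol
m(Cr) = 0.07707 × 52.00 = 4.01 g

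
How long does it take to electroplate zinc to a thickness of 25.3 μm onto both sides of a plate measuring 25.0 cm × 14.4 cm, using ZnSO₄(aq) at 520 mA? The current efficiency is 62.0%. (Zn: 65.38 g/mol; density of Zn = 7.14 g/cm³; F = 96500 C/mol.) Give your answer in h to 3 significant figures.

Plated area = 2 × 25.0 × 14.4 = 720.0 cm²
Volume = 720.0 × 25.3×10⁻⁴ cm = 1.822 cm³
m(Zn) = 1.822 × 7.14 = 13.01 g
n(Zn) = 13.01 / 65.38 = 0.1990 mol; n(e⁻) = 2 × 0.1990 = 0.3980 mol
Q = 0.3980 × 96500 / 0.620 = 61950 C
t = 61950 / 0.520 = 1.191×10^5 s = 33.1 h

33.1 h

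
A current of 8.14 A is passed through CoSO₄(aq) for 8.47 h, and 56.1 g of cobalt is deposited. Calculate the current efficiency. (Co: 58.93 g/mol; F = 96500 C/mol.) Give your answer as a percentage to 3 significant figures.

74.0%

Q = 8.14 × 30492 = 2.482×10^5 C
n(e⁻) = 2.482×10^5 / 96500 = 2.572 mol
Co²⁺ + 2e⁻ → Co, so theoretical n(Co) = 1.286 mol → 75.78 g
Efficiency = 56.1 / 75.78 = 0.7403 = 74.0%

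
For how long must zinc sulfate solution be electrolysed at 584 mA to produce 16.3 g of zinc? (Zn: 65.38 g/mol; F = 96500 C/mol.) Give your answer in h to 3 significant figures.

n(Zn) = 16.3 / 65.38 = 0.2493 mol
Zn²⁺ + 2e⁻ → Zn, so n(e⁻) = 2 × 0.2493 = 0.4986 mol
Q = 0.4986 × 96500 = 48110 C
t = Q / I = 48110 / 0.584 = 82380 s = 22.9 h

22.9 h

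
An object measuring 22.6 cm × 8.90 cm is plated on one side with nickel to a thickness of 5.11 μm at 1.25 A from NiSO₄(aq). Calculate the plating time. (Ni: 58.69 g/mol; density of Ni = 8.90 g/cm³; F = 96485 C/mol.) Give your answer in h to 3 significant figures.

0.668 h

Plated area = 22.6 × 8.90 = 201.1 cm²
Volume = 201.1 × 5.11×10⁻⁴ cm = 0.1028 cm³
m(Ni) = 0.1028 × 8.90 = 0.9149 g
n(Ni) = 0.9149 / 58.69 = 0.01559 mol; n(e⁻) = 2 × 0.01559 = 0.03118 mol
Q = 0.03118 × 96485 = 3008 C
t = 3008 / 1.25 = 2406 s = 0.668 h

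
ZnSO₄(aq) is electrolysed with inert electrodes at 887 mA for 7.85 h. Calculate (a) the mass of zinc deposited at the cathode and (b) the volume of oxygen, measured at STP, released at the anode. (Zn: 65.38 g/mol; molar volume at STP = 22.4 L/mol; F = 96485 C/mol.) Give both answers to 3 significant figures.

Q = 0.887 × 28260 = 25070 C; n(e⁻) = 25070 / 96485 = 0.2598 mol
Cathode: Zn²⁺ + 2e⁻ → Zn → n(Zn) = 0.2598/2 = 0.1299 mol → 8.49 g
Anode: 2H₂O → O₂ + 4H⁺ + 4e⁻ → n(O₂) = 0.2598/4 = 0.06495 mol → 1.45 L

8.49 g Zn; 1.45 L O₂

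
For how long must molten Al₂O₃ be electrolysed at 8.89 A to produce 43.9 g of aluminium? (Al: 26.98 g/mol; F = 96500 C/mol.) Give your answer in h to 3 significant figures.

n(Al) = 43.9 / 26.98 = 1.627 mol
Al³⁺ + 3e⁻ → Al, so n(e⁻) = 3 × 1.627 = 4.881 mol
Q = 4.881 × 96500 = 4.710×10^5 C
t = Q / I = 4.710×10^5 / 8.89 = 52980 s = 14.7 h

14.7 h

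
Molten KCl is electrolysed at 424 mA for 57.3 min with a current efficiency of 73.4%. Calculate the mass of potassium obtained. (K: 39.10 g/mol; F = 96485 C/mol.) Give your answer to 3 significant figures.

0.434 g

Q = 0.424 × 3438 = 1458 C
n(e⁻) = 1458 / 96485 = 0.01511 mol
K⁺ + e⁻ → K, so theoretical m(K) = 0.01511 × 39.10 = 0.5908 g
Actual mass = 73.4% × 0.5908 = 0.434 g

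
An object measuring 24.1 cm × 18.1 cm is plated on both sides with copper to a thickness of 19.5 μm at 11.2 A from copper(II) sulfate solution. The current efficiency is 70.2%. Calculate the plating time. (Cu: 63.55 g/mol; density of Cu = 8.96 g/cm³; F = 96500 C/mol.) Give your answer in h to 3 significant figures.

Plated area = 2 × 24.1 × 18.1 = 872.4 cm²
Volume = 872.4 × 19.5×10⁻⁴ cm = 1.701 cm³
m(Cu) = 1.701 × 8.96 = 15.24 g
n(Cu) = 15.24 / 63.55 = 0.2398 mol; n(e⁻) = 2 × 0.2398 = 0.4796 mol
Q = 0.4796 × 96500 / 0.702 = 65930 C
t = 65930 / 11.2 = 5887 s = 1.64 h

1.64 h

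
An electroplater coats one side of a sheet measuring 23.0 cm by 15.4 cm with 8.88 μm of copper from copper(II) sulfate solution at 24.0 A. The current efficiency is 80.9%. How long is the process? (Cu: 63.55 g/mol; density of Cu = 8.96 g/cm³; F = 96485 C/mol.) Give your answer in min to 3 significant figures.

7.35 min

Plated area = 23.0 × 15.4 = 354.2 cm²
Volume = 354.2 × 8.88×10⁻⁴ cm = 0.3145 cm³
m(Cu) = 0.3145 × 8.96 = 2.818 g
n(Cu) = 2.818 / 63.55 = 0.04434 mol; n(e⁻) = 2 × 0.04434 = 0.08868 mol
Q = 0.08868 × 96485 / 0.809 = 10580 C
t = 10580 / 24.0 = 440.8 s = 7.35 min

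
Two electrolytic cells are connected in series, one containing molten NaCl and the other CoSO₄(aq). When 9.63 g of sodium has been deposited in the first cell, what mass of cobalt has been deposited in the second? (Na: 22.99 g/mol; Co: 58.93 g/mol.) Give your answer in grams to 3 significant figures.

12.3 g

n(Na) = 9.63 / 22.99 = 0.4189 mol
Na⁺ + e⁻ → Na, so n(e⁻) = 0.4189 mol
Since the cells are in series, n(e⁻) in the Co cell is also 0.4189 mol.
Co²⁺ + 2e⁻ → Co, so n(Co) = 0.4189 / 2 = 0.2095 mol
m(Co) = 0.2095 × 58.93 = 12.3 g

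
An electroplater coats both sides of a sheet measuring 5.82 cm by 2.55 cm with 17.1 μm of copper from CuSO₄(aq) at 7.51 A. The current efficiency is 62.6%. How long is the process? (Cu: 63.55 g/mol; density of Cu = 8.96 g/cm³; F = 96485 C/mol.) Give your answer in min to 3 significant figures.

4.90 min

Plated area = 2 × 5.82 × 2.55 = 29.68 cm²
Volume = 29.68 × 17.1×10⁻⁴ cm = 0.05075 cm³
m(Cu) = 0.05075 × 8.96 = 0.4547 g
n(Cu) = 0.4547 / 63.55 = 0.007155 mol; n(e⁻) = 2 × 0.007155 = 0.01431 mol
Q = 0.01431 × 96485 / 0.626 = 2206 C
t = 2206 / 7.51 = 293.7 s = 4.90 min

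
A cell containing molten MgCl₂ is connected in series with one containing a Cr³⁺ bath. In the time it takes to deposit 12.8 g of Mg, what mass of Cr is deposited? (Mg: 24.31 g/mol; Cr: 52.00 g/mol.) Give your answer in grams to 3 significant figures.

n(Mg) = 12.8 / 24.31 = 0.5265 mol
Mg²⁺ + 2e⁻ → Mg, so n(e⁻) = 2 × 0.5265 = 1.053 mol
Same current for the same time ⇒ same n(e⁻) = 1.053 mol in both cells.
Cr³⁺ + 3e⁻ → Cr, so n(Cr) = 1.053 / 3 = 0.3510 mol
m(Cr) = 0.3510 × 52.00 = 18.3 g

18.3 g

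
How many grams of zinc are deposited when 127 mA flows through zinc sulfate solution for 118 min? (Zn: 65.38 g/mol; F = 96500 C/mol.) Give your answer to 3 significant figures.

Charge passed = 0.127 × 7080 = 899.2 C
n(e⁻) = 899.2 / 96500 = 0.009318 mol
Zn²⁺ + 2e⁻ → Zn, so n(Zn) = 0.009318 / 2 = 0.004659 mol
m = 0.004659 × 65.38 = 0.305 g

0.305 g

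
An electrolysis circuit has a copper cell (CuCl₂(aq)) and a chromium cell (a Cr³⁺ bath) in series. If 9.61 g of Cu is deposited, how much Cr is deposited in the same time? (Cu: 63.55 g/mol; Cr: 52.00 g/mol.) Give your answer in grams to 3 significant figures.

5.24 g

n(Cu) = 9.61 / 63.55 = 0.1512 mol
Cu²⁺ + 2e⁻ → Cu, so n(e⁻) = 2 × 0.1512 = 0.3024 mol
The cells are in series, so the same charge (and hence the same n(e⁻) = 0.3024 mol) passes through both.
Cr³⁺ + 3e⁻ → Cr, so n(Cr) = 0.3024 / 3 = 0.1008 mol
m(Cr) = 0.1008 × 52.00 = 5.24 g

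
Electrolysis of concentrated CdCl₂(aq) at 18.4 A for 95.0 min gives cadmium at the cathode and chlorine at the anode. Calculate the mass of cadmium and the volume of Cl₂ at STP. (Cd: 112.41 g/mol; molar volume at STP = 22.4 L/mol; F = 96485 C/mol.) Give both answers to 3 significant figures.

Q = 18.4 × 5700 = 1.049×10^5 C; n(e⁻) = 1.049×10^5 / 96485 = 1.087 mol
Cathode: Cd²⁺ + 2e⁻ → Cd → n(Cd) = 1.087/2 = 0.5435 mol → 61.1 g
Anode: 2Cl⁻ → Cl₂ + 2e⁻ → n(Cl₂) = 1.087/2 = 0.5435 mol → 12.2 L

61.1 g Cd; 12.2 L Cl₂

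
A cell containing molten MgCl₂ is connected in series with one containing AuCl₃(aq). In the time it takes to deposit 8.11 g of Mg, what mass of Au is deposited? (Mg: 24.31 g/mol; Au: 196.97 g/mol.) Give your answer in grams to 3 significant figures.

43.8 g

n(Mg) = 8.11 / 24.31 = 0.3336 mol
Mg²⁺ + 2e⁻ → Mg, so n(e⁻) = 2 × 0.3336 = 0.6672 mol
Same current for the same time ⇒ same n(e⁻) = 0.6672 mol in both cells.
Au³⁺ + 3e⁻ → Au, so n(Au) = 0.6672 / 3 = 0.2224 mol
m(Au) = 0.2224 × 196.97 = 43.8 g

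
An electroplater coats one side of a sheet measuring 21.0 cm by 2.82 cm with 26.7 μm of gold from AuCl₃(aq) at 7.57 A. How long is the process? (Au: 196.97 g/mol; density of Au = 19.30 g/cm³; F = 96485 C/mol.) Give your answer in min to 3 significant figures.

9.87 min

Plated area = 21.0 × 2.82 = 59.22 cm²
Volume = 59.22 × 26.7×10⁻⁴ cm = 0.1581 cm³
m(Au) = 0.1581 × 19.30 = 3.051 g
n(Au) = 3.051 / 196.97 = 0.01549 mol; n(e⁻) = 3 × 0.01549 = 0.04647 mol
Q = 0.04647 × 96485 = 4484 C
t = 4484 / 7.57 = 592.3 s = 9.87 min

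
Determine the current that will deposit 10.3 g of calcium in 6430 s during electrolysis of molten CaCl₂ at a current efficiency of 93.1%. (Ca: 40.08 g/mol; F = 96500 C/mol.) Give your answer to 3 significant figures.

8.29 A

n(Ca) = 10.3 / 40.08 = 0.2570 mol
Ca²⁺ + 2e⁻ → Ca, so n(e⁻) = 2 × 0.2570 = 0.5140 mol
Q = 0.5140 × 96500 / 0.931 = 53280 C
I = Q / t = 53280 / 6430 s = 8.29 A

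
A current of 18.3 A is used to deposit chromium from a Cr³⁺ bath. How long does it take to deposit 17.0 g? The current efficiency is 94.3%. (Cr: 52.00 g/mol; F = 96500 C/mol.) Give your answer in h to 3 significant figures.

1.52 h

n(Cr) = 17.0 / 52.00 = 0.3269 mol
Cr³⁺ + 3e⁻ → Cr, so n(e⁻) = 3 × 0.3269 = 0.9807 mol
Q = 0.9807 × 96500 / 0.943 = 1.004×10^5 C
t = Q / I = 1.004×10^5 / 18.3 = 5486 s = 1.52 h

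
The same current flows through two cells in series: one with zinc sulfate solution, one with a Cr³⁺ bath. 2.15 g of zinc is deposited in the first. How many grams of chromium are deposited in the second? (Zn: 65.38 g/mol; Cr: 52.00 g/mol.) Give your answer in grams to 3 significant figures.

1.14 g

n(Zn) = 2.15 / 65.38 = 0.03288 mol
Zn²⁺ + 2e⁻ → Zn, so n(e⁻) = 2 × 0.03288 = 0.06576 mol
The cells are in series, so the same charge (and hence the same n(e⁻) = 0.06576 mol) passes through both.
Cr³⁺ + 3e⁻ → Cr, so n(Cr) = 0.06576 / 3 = 0.02192 mol
m(Cr) = 0.02192 × 52.00 = 1.14 g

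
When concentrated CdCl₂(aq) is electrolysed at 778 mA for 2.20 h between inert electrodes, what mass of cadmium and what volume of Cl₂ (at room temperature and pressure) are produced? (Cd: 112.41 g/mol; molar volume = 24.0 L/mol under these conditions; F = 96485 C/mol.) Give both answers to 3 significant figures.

3.59 g Cd; 0.766 L Cl₂

Q = 0.778 × 7920 = 6162 C; n(e⁻) = 6162 / 96485 = 0.06386 mol
Cathode: Cd²⁺ + 2e⁻ → Cd → n(Cd) = 0.06386/2 = 0.03193 mol → 3.59 g
Anode: 2Cl⁻ → Cl₂ + 2e⁻ → n(Cl₂) = 0.06386/2 = 0.03193 mol → 0.766 L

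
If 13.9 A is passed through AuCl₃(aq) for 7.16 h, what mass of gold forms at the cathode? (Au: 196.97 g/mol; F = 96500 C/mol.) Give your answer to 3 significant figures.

244 g

Q = It = 13.9 × 25776 = 3.583×10^5 C
n(e⁻) = 3.583×10^5 / 96500 = 3.713 mol
Au³⁺ + 3e⁻ → Au, so n(Au) = 3.713 / 3 = 1.238 mol
m = 1.238 × 196.97 = 244 g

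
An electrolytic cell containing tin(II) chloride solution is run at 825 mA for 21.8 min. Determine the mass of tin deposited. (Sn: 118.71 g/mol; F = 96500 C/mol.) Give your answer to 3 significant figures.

Q = 0.825 A × 1308 s = 1079 C
n(e⁻) = Q/F = 1079/96500 = 0.01118 mol
Sn²⁺ + 2e⁻ → Sn, so n(Sn) = 0.01118 / 2 = 0.005590 mol
m = 0.005590 × 118.71 = 0.664 g

0.664 g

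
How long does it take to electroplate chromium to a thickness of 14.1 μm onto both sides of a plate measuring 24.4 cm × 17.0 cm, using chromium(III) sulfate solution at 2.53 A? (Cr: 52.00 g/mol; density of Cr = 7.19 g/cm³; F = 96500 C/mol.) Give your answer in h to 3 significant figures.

5.14 h

Plated area = 2 × 24.4 × 17.0 = 829.6 cm²
Volume = 829.6 × 14.1×10⁻⁴ cm = 1.170 cm³
m(Cr) = 1.170 × 7.19 = 8.412 g
n(Cr) = 8.412 / 52.00 = 0.1618 mol; n(e⁻) = 3 × 0.1618 = 0.4854 mol
Q = 0.4854 × 96500 = 46840 C
t = 46840 / 2.53 = 18510 s = 5.14 h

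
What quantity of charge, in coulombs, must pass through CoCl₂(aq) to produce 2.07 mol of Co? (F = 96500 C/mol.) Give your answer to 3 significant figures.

Co²⁺ + 2e⁻ → Co, so n(e⁻) = 2 × 2.07 = 4.140 mol
Q = 4.140 × 96500 = 3.995×10^5 C

4.00×10^5 C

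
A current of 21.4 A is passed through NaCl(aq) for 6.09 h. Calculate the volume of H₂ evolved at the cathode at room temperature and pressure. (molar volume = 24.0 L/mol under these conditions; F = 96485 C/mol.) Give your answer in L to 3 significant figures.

Charge passed = 21.4 × 21924 = 4.692×10^5 C
n(e⁻) = Q/F = 4.692×10^5/96485 = 4.863 mol
2H⁺ + 2e⁻ → H₂, so n(H₂) = 4.863 / 2 = 2.432 mol
V = 2.432 × 24.0 = 58.37 L

58.4 L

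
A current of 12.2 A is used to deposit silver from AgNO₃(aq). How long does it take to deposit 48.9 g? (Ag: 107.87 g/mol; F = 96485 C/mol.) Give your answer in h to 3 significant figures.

0.996 h

n(Ag) = 48.9 / 107.87 = 0.4533 mol
Ag⁺ + e⁻ → Ag, so n(e⁻) = 0.4533 mol
Q = 0.4533 × 96485 = 43740 C
t = Q / I = 43740 / 12.2 = 3585 s = 0.996 h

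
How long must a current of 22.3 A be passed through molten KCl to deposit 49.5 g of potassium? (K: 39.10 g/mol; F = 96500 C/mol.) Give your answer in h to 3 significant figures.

1.52 h

n(K) = 49.5 / 39.10 = 1.266 mol
K⁺ + e⁻ → K, so n(e⁻) = 1.266 mol
Q = 1.266 × 96500 = 1.222×10^5 C
t = Q / I = 1.222×10^5 / 22.3 = 5480 s = 1.52 h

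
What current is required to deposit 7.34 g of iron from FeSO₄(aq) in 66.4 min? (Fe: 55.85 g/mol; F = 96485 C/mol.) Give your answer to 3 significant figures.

6.37 A

n(Fe) = 7.34 / 55.85 = 0.1314 mol
Fe²⁺ + 2e⁻ → Fe, so n(e⁻) = 2 × 0.1314 = 0.2628 mol
Q = 0.2628 × 96485 = 25360 C
I = Q / t = 25360 / 3984 s = 6.37 A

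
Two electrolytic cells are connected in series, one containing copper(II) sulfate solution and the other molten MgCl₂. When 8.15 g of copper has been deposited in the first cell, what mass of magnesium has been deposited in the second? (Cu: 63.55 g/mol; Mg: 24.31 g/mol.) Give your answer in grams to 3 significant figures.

n(Cu) = 8.15 / 63.55 = 0.1282 mol
Cu²⁺ + 2e⁻ → Cu, so n(e⁻) = 2 × 0.1282 = 0.2564 mol
The cells are in series, so the same charge (and hence the same n(e⁻) = 0.2564 mol) passes through both.
Mg²⁺ + 2e⁻ → Mg, so n(Mg) = 0.2564 / 2 = 0.1282 mol
m(Mg) = 0.1282 × 24.31 = 3.12 g

3.12 g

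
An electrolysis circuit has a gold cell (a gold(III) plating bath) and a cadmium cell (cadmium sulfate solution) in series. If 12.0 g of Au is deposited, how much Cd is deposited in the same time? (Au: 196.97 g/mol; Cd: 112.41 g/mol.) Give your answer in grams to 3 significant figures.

n(Au) = 12.0 / 196.97 = 0.06092 mol
Au³⁺ + 3e⁻ → Au, so n(e⁻) = 3 × 0.06092 = 0.1828 mol
Same current for the same time ⇒ same n(e⁻) = 0.1828 mol in both cells.
Cd²⁺ + 2e⁻ → Cd, so n(Cd) = 0.1828 / 2 = 0.09140 mol
m(Cd) = 0.09140 × 112.41 = 10.3 g

10.3 g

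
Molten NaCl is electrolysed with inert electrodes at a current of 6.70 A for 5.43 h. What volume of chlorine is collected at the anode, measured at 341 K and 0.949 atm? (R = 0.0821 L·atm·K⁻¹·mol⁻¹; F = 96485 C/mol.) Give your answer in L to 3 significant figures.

Q = 6.70 A × 19548 s = 1.310×10^5 C
n(e⁻) = 1.310×10^5 / 96485 = 1.358 mol
2Cl⁻ → Cl₂ + 2e⁻, so n(Cl₂) = 1.358 / 2 = 0.6790 mol
V = nRT/P = 0.6790 × 0.0821 × 341 / 0.949 = 20.03 L

20.0 L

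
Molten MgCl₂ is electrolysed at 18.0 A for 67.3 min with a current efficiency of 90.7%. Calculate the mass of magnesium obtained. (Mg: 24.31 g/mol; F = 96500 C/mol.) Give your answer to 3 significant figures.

8.30 g

Q = 18.0 × 4038 = 72680 C
n(e⁻) = 72680 / 96500 = 0.7532 mol
Mg²⁺ + 2e⁻ → Mg, so theoretical m(Mg) = 0.3766 × 24.31 = 9.155 g
Actual mass = 90.7% × 9.155 = 8.30 g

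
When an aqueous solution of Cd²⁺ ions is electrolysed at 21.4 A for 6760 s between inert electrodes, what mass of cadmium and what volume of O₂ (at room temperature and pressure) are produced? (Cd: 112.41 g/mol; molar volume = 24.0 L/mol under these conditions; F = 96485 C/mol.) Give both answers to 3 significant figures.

84.3 g Cd; 9.00 L O₂

Q = 21.4 × 6760 = 1.447×10^5 C; n(e⁻) = 1.447×10^5 / 96485 = 1.500 mol
Cathode: Cd²⁺ + 2e⁻ → Cd → n(Cd) = 1.500/2 = 0.7500 mol → 84.3 g
Anode: 2H₂O → O₂ + 4H⁺ + 4e⁻ → n(O₂) = 1.500/4 = 0.3750 mol → 9.00 L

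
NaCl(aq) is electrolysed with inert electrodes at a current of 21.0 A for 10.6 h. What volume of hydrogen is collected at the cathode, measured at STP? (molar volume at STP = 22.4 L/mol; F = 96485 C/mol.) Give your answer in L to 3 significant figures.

Q = 21.0 A × 38160 s = 8.014×10^5 C
n(e⁻) = Q/F = 8.014×10^5/96485 = 8.306 mol
2H⁺ + 2e⁻ → H₂, so n(H₂) = 8.306 / 2 = 4.153 mol
V = 4.153 × 22.4 = 93.03 L

93.0 L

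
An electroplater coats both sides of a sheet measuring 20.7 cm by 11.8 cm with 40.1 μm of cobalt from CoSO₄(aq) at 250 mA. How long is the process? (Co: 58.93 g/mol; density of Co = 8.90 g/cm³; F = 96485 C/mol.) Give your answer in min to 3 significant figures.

Plated area = 2 × 20.7 × 11.8 = 488.5 cm²
Volume = 488.5 × 40.1×10⁻⁴ cm = 1.959 cm³
m(Co) = 1.959 × 8.90 = 17.44 g
n(Co) = 17.44 / 58.93 = 0.2959 mol; n(e⁻) = 2 × 0.2959 = 0.5918 mol
Q = 0.5918 × 96485 = 57100 C
t = 57100 / 0.250 = 2.284×10^5 s = 3810 min

3810 min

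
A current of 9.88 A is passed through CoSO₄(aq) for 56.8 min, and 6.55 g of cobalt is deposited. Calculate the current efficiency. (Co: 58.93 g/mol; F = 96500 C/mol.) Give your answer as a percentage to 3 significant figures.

Q = 9.88 × 3408 = 33670 C
n(e⁻) = 33670 / 96500 = 0.3489 mol
Co²⁺ + 2e⁻ → Co, so theoretical n(Co) = 0.1745 mol → 10.28 g
Efficiency = 6.55 / 10.28 = 0.6372 = 63.7%

63.7%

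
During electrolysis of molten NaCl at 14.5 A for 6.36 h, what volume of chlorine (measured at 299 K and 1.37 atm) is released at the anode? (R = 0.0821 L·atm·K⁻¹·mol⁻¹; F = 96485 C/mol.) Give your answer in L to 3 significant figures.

30.8 L

Q = 14.5 A × 22896 s = 3.320×10^5 C
Moles of electrons = 3.320×10^5 / 96485 = 3.441 mol
2Cl⁻ → Cl₂ + 2e⁻, so n(Cl₂) = 3.441 / 2 = 1.721 mol
V = nRT/P = 1.721 × 0.0821 × 299 / 1.37 = 30.84 L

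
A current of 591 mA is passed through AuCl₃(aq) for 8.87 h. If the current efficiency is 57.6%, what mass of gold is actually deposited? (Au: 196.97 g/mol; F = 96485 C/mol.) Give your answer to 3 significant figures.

Q = 0.591 × 31932 = 18870 C
n(e⁻) = 18870 / 96485 = 0.1956 mol
Au³⁺ + 3e⁻ → Au, so theoretical m(Au) = 0.06520 × 196.97 = 12.84 g
Actual mass = 57.6% × 12.84 = 7.40 g

7.40 g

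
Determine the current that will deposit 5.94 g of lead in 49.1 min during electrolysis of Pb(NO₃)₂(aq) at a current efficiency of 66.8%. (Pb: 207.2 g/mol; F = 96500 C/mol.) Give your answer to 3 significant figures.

n(Pb) = 5.94 / 207.2 = 0.02867 mol
Pb²⁺ + 2e⁻ → Pb, so n(e⁻) = 2 × 0.02867 = 0.05734 mol
Q = 0.05734 × 96500 / 0.668 = 8283 C
I = Q / t = 8283 / 2946 s = 2.81 A

2.81 A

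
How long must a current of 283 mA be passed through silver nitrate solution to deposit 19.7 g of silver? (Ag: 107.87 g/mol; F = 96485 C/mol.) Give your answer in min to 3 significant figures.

n(Ag) = 19.7 / 107.87 = 0.1826 mol
Ag⁺ + e⁻ → Ag, so n(e⁻) = 0.1826 mol
Q = 0.1826 × 96485 = 17620 C
t = Q / I = 17620 / 0.283 = 62260 s = 1040 min

1040 min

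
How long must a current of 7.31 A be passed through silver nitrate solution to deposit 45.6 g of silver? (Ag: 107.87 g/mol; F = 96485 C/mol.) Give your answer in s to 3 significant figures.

n(Ag) = 45.6 / 107.87 = 0.4227 mol
Ag⁺ + e⁻ → Ag, so n(e⁻) = 0.4227 mol
Q = 0.4227 × 96485 = 40780 C
t = Q / I = 40780 / 7.31 = 5579 s

5580 s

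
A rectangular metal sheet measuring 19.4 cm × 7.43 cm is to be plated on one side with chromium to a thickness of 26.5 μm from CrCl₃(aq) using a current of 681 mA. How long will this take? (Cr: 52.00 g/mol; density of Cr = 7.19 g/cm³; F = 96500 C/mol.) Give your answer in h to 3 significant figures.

Plated area = 19.4 × 7.43 = 144.1 cm²
Volume = 144.1 × 26.5×10⁻⁴ cm = 0.3819 cm³
m(Cr) = 0.3819 × 7.19 = 2.746 g
n(Cr) = 2.746 / 52.00 = 0.05281 mol; n(e⁻) = 3 × 0.05281 = 0.1584 mol
Q = 0.1584 × 96500 = 15290 C
t = 15290 / 0.681 = 22450 s = 6.24 h

6.24 h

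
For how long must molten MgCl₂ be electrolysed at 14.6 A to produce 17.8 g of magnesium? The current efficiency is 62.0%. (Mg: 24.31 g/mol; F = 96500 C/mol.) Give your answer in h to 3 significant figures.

4.34 h

n(Mg) = 17.8 / 24.31 = 0.7322 mol
Mg²⁺ + 2e⁻ → Mg, so n(e⁻) = 2 × 0.7322 = 1.464 mol
Q = 1.464 × 96500 / 0.620 = 2.279×10^5 C
t = Q / I = 2.279×10^5 / 14.6 = 15610 s = 4.34 h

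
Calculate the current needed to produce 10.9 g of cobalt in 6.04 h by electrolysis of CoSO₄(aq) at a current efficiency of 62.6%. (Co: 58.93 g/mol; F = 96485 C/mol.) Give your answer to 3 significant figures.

2.62 A

n(Co) = 10.9 / 58.93 = 0.1850 mol
Co²⁺ + 2e⁻ → Co, so n(e⁻) = 2 × 0.1850 = 0.3700 mol
Q = 0.3700 × 96485 / 0.626 = 57030 C
I = Q / t = 57030 / 21744 s = 2.62 A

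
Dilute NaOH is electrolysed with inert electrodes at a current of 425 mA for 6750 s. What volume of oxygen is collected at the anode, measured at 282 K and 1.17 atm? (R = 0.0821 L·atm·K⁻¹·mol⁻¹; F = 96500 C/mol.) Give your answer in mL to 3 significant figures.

Charge passed = 0.425 × 6750 = 2869 C
Moles of electrons = 2869 / 96500 = 0.02973 mol
2H₂O → O₂ + 4H⁺ + 4e⁻, so n(O₂) = 0.02973 / 4 = 0.007433 mol
V = nRT/P = 0.007433 × 0.0821 × 282 / 1.17 = 0.1471 L
= 147 mL

147 mL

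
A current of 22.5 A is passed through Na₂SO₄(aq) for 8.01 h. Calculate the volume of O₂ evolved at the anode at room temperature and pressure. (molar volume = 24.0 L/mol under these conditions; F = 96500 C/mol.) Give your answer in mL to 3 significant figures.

Charge passed = 22.5 × 28836 = 6.488×10^5 C
n(e⁻) = Q/F = 6.488×10^5/96500 = 6.723 mol
2H₂O → O₂ + 4H⁺ + 4e⁻, so n(O₂) = 6.723 / 4 = 1.681 mol
V = 1.681 × 24.0 = 40.34 L
= 40300 mL

40300 mL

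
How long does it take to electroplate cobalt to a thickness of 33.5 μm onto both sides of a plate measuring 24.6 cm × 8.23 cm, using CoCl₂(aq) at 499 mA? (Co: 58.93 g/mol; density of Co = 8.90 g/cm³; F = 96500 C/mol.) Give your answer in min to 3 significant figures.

1320 min

Plated area = 2 × 24.6 × 8.23 = 404.9 cm²
Volume = 404.9 × 33.5×10⁻⁴ cm = 1.356 cm³
m(Co) = 1.356 × 8.90 = 12.07 g
n(Co) = 12.07 / 58.93 = 0.2048 mol; n(e⁻) = 2 × 0.2048 = 0.4096 mol
Q = 0.4096 × 96500 = 39530 C
t = 39530 / 0.499 = 79220 s = 1320 min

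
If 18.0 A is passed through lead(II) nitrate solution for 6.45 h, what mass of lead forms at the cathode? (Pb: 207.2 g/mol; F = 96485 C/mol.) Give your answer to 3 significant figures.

Charge passed = 18.0 × 23220 = 4.180×10^5 C
Moles of electrons = 4.180×10^5 / 96485 = 4.332 mol
Pb²⁺ + 2e⁻ → Pb, so n(Pb) = 4.332 / 2 = 2.166 mol
m = 2.166 × 207.2 = 449 g

449 g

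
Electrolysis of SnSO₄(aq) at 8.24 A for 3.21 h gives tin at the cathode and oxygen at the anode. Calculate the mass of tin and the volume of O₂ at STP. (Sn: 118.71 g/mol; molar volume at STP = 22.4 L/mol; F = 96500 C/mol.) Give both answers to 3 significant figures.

Q = 8.24 × 11556 = 95220 C; n(e⁻) = 95220 / 96500 = 0.9867 mol
Cathode: Sn²⁺ + 2e⁻ → Sn → n(Sn) = 0.9867/2 = 0.4934 mol → 58.6 g
Anode: 2H₂O → O₂ + 4H⁺ + 4e⁻ → n(O₂) = 0.9867/4 = 0.2467 mol → 5.53 L

58.6 g Sn; 5.53 L O₂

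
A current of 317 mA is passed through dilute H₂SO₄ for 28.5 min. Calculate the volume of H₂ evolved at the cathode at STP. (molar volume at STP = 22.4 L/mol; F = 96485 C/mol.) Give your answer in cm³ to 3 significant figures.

62.9 cm³

Charge passed = 0.317 × 1710 = 542.1 C
n(e⁻) = 542.1 / 96485 = 0.005618 mol
2H⁺ + 2e⁻ → H₂, so n(H₂) = 0.005618 / 2 = 0.002809 mol
V = 0.002809 × 22.4 = 0.06292 L
= 62.9 cm³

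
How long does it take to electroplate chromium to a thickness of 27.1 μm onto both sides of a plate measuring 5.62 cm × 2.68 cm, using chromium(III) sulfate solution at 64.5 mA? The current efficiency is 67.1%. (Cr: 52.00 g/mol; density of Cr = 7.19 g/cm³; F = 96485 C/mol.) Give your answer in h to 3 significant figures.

21.0 h

Plated area = 2 × 5.62 × 2.68 = 30.12 cm²
Volume = 30.12 × 27.1×10⁻⁴ cm = 0.08163 cm³
m(Cr) = 0.08163 × 7.19 = 0.5869 g
n(Cr) = 0.5869 / 52.00 = 0.01129 mol; n(e⁻) = 3 × 0.01129 = 0.03387 mol
Q = 0.03387 × 96485 / 0.671 = 4870 C
t = 4870 / 0.0645 = 75500 s = 21.0 h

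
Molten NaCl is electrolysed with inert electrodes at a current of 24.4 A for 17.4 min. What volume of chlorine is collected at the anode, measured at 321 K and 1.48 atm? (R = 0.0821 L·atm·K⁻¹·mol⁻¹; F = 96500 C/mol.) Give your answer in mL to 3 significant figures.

2350 mL

Charge passed = 24.4 × 1044 = 25470 C
Moles of electrons = 25470 / 96500 = 0.2639 mol
2Cl⁻ → Cl₂ + 2e⁻, so n(Cl₂) = 0.2639 / 2 = 0.1320 mol
V = nRT/P = 0.1320 × 0.0821 × 321 / 1.48 = 2.351 L
= 2350 mL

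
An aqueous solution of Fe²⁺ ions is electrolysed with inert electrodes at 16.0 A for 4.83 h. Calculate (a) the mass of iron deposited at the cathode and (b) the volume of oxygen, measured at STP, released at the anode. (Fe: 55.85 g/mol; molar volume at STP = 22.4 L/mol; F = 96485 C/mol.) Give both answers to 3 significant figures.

Q = 16.0 × 17388 = 2.782×10^5 C; n(e⁻) = 2.782×10^5 / 96485 = 2.883 mol
Cathode: Fe²⁺ + 2e⁻ → Fe → n(Fe) = 2.883/2 = 1.442 mol → 80.5 g
Anode: 2H₂O → O₂ + 4H⁺ + 4e⁻ → n(O₂) = 2.883/4 = 0.7208 mol → 16.1 L

80.5 g Fe; 16.1 L O₂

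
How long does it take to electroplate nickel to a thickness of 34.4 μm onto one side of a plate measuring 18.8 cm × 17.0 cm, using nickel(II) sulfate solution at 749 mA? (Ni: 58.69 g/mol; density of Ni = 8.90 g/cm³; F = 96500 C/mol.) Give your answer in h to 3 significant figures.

11.9 h

Plated area = 18.8 × 17.0 = 319.6 cm²
Volume = 319.6 × 34.4×10⁻⁴ cm = 1.099 cm³
m(Ni) = 1.099 × 8.90 = 9.781 g
n(Ni) = 9.781 / 58.69 = 0.1667 mol; n(e⁻) = 2 × 0.1667 = 0.3334 mol
Q = 0.3334 × 96500 = 32170 C
t = 32170 / 0.749 = 42950 s = 11.9 h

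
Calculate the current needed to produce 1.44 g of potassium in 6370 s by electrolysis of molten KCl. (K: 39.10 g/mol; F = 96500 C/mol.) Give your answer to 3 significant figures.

n(K) = 1.44 / 39.10 = 0.03683 mol
K⁺ + e⁻ → K, so n(e⁻) = 0.03683 mol
Q = 0.03683 × 96500 = 3554 C
I = Q / t = 3554 / 6370 s = 0.558 A

0.558 A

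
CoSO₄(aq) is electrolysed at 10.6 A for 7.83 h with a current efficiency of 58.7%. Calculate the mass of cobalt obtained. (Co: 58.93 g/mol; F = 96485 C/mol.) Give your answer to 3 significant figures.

53.6 g

Q = 10.6 × 28188 = 2.988×10^5 C
n(e⁻) = 2.988×10^5 / 96485 = 3.097 mol
Co²⁺ + 2e⁻ → Co, so theoretical m(Co) = 1.549 × 58.93 = 91.28 g
Actual mass = 58.7% × 91.28 = 53.6 g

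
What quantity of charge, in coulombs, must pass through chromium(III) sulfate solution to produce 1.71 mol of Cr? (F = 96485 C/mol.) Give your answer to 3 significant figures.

4.95×10^5 C

Cr³⁺ + 3e⁻ → Cr, so n(e⁻) = 3 × 1.71 = 5.130 mol
Q = 5.130 × 96485 = 4.950×10^5 C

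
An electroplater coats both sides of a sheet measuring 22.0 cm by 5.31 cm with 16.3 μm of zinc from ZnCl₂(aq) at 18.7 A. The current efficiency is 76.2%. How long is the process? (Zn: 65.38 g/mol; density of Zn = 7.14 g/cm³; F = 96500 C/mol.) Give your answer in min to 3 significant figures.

Plated area = 2 × 22.0 × 5.31 = 233.6 cm²
Volume = 233.6 × 16.3×10⁻⁴ cm = 0.3808 cm³
m(Zn) = 0.3808 × 7.14 = 2.719 g
n(Zn) = 2.719 / 65.38 = 0.04159 mol; n(e⁻) = 2 × 0.04159 = 0.08318 mol
Q = 0.08318 × 96500 / 0.762 = 10530 C
t = 10530 / 18.7 = 563.1 s = 9.39 min

9.39 min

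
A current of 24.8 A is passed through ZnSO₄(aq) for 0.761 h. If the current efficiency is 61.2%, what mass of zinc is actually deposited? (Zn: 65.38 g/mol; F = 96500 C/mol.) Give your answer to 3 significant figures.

14.1 g

Q = 24.8 × 2739.6 = 67940 C
n(e⁻) = 67940 / 96500 = 0.7040 mol
Zn²⁺ + 2e⁻ → Zn, so theoretical m(Zn) = 0.3520 × 65.38 = 23.01 g
Actual mass = 61.2% × 23.01 = 14.1 g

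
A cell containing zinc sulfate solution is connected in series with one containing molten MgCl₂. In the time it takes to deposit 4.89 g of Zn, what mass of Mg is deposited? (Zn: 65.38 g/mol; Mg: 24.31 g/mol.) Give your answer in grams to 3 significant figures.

n(Zn) = 4.89 / 65.38 = 0.07479 mol
Zn²⁺ + 2e⁻ → Zn, so n(e⁻) = 2 × 0.07479 = 0.1496 mol
Same current for the same time ⇒ same n(e⁻) = 0.1496 mol in both cells.
Mg²⁺ + 2e⁻ → Mg, so n(Mg) = 0.1496 / 2 = 0.07480 mol
m(Mg) = 0.07480 × 24.31 = 1.82 g

1.82 g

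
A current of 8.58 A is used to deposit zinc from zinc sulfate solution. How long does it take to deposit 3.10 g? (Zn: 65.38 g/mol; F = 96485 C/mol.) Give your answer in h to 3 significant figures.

n(Zn) = 3.10 / 65.38 = 0.04742 mol
Zn²⁺ + 2e⁻ → Zn, so n(e⁻) = 2 × 0.04742 = 0.09484 mol
Q = 0.09484 × 96485 = 9151 C
t = Q / I = 9151 / 8.58 = 1067 s = 0.296 h

0.296 h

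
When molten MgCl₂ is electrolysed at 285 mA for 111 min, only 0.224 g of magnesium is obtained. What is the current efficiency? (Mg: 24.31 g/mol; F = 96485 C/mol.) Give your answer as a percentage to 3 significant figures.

Q = 0.285 × 6660 = 1898 C
n(e⁻) = 1898 / 96485 = 0.01967 mol
Mg²⁺ + 2e⁻ → Mg, so theoretical n(Mg) = 0.009835 mol → 0.2391 g
Efficiency = 0.224 / 0.2391 = 0.9368 = 93.7%

93.7%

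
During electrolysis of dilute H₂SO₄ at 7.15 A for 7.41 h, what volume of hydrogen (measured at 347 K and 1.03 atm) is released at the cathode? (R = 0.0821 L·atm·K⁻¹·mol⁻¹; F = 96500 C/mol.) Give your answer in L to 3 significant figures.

Charge passed = 7.15 × 26676 = 1.907×10^5 C
n(e⁻) = 1.907×10^5 / 96500 = 1.976 mol
2H⁺ + 2e⁻ → H₂, so n(H₂) = 1.976 / 2 = 0.9880 mol
V = nRT/P = 0.9880 × 0.0821 × 347 / 1.03 = 27.33 L

27.3 L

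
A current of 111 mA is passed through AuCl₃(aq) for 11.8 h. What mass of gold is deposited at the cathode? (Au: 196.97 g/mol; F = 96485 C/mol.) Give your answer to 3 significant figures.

3.21 g

Charge passed = 0.111 × 42480 = 4715 C
n(e⁻) = 4715 / 96485 = 0.04887 mol
Au³⁺ + 3e⁻ → Au, so n(Au) = 0.04887 / 3 = 0.01629 mol
m = 0.01629 × 196.97 = 3.21 g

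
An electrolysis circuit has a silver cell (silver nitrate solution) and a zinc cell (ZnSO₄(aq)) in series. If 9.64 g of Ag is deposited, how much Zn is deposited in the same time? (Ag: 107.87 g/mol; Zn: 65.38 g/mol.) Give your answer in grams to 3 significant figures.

2.92 g

n(Ag) = 9.64 / 107.87 = 0.08937 mol
Ag⁺ + e⁻ → Ag, so n(e⁻) = 0.08937 mol
Same current for the same time ⇒ same n(e⁻) = 0.08937 mol in both cells.
Zn²⁺ + 2e⁻ → Zn, so n(Zn) = 0.08937 / 2 = 0.04469 mol
m(Zn) = 0.04469 × 65.38 = 2.92 g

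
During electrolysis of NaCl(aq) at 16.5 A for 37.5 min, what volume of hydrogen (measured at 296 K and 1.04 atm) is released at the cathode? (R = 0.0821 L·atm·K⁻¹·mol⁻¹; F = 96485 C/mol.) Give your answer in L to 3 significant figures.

Q = It = 16.5 × 2250 = 37130 C
Moles of electrons = 37130 / 96485 = 0.3848 mol
2H⁺ + 2e⁻ → H₂, so n(H₂) = 0.3848 / 2 = 0.1924 mol
V = nRT/P = 0.1924 × 0.0821 × 296 / 1.04 = 4.496 L

4.50 L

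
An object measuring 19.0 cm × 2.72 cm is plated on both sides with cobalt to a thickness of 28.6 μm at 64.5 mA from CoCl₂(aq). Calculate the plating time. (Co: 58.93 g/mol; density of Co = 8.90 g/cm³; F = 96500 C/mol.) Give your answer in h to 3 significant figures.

Plated area = 2 × 19.0 × 2.72 = 103.4 cm²
Volume = 103.4 × 28.6×10⁻⁴ cm = 0.2957 cm³
m(Co) = 0.2957 × 8.90 = 2.632 g
n(Co) = 2.632 / 58.93 = 0.04466 mol; n(e⁻) = 2 × 0.04466 = 0.08932 mol
Q = 0.08932 × 96500 = 8619 C
t = 8619 / 0.0645 = 1.336×10^5 s = 37.1 h

37.1 h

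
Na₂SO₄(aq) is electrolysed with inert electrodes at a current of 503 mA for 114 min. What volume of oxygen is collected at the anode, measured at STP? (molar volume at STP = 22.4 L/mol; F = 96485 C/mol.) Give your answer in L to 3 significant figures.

0.200 L

Charge passed = 0.503 × 6840 = 3441 C
Moles of electrons = 3441 / 96485 = 0.03566 mol
2H₂O → O₂ + 4H⁺ + 4e⁻, so n(O₂) = 0.03566 / 4 = 0.008915 mol
V = 0.008915 × 22.4 = 0.1997 L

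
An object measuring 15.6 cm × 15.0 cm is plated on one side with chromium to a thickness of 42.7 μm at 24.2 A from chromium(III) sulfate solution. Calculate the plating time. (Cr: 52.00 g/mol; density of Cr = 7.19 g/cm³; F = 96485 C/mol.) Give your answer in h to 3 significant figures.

Plated area = 15.6 × 15.0 = 234.0 cm²
Volume = 234.0 × 42.7×10⁻⁴ cm = 0.9992 cm³
m(Cr) = 0.9992 × 7.19 = 7.184 g
n(Cr) = 7.184 / 52.00 = 0.1382 mol; n(e⁻) = 3 × 0.1382 = 0.4146 mol
Q = 0.4146 × 96485 = 40000 C
t = 40000 / 24.2 = 1653 s = 0.459 h

0.459 h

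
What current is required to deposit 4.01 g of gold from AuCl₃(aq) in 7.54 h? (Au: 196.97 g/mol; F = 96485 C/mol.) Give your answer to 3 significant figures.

0.217 A

n(Au) = 4.01 / 196.97 = 0.02036 mol
Au³⁺ + 3e⁻ → Au, so n(e⁻) = 3 × 0.02036 = 0.06108 mol
Q = 0.06108 × 96485 = 5893 C
I = Q / t = 5893 / 27144 s = 0.217 A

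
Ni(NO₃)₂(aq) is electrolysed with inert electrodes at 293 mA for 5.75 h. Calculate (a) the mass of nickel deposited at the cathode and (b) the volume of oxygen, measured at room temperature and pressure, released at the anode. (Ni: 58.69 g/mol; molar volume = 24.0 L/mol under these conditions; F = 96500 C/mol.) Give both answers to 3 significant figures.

Q = 0.293 × 20700 = 6065 C; n(e⁻) = 6065 / 96500 = 0.06285 mol
Cathode: Ni²⁺ + 2e⁻ → Ni → n(Ni) = 0.06285/2 = 0.03143 mol → 1.84 g
Anode: 2H₂O → O₂ + 4H⁺ + 4e⁻ → n(O₂) = 0.06285/4 = 0.01571 mol → 0.377 L

1.84 g Ni; 0.377 L O₂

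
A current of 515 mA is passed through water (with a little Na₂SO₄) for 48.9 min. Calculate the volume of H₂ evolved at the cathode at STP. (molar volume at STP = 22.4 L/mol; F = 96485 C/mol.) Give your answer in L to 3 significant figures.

Charge passed = 0.515 × 2934 = 1511 C
n(e⁻) = Q/F = 1511/96485 = 0.01566 mol
2H⁺ + 2e⁻ → H₂, so n(H₂) = 0.01566 / 2 = 0.007830 mol
V = 0.007830 × 22.4 = 0.1754 L

0.175 L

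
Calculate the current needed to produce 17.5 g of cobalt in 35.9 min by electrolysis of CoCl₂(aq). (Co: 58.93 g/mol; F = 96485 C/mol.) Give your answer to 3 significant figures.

n(Co) = 17.5 / 58.93 = 0.2970 mol
Co²⁺ + 2e⁻ → Co, so n(e⁻) = 2 × 0.2970 = 0.5940 mol
Q = 0.5940 × 96485 = 57310 C
I = Q / t = 57310 / 2154 s = 26.6 A

26.6 A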